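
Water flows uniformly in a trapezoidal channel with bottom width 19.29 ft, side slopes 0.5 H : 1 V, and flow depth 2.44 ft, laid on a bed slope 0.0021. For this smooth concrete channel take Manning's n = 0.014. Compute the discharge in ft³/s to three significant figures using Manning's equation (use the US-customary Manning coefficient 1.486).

A = (b + z·y)·y = (19.29 + 0.5×2.44)×2.44 = 50.04 ft²
P = b + 2y√(1+z²) = 19.29 + 2×2.44×√(1+0.5²) = 24.75 ft
R = A/P = 50.04/24.75 = 2.022 ft
Q = (1.486/n)·A·R^(2/3)·S^(1/2) = (1.486/0.014) × 50.04 × 2.022^(2/3) × 0.0021^(1/2) = 389.3 ft³/s

389 ft³/s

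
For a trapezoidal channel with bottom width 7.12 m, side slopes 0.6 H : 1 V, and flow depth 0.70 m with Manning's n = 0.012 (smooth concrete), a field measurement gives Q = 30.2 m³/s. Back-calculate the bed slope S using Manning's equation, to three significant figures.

0.00925

A = (b + z·y)·y = (7.12 + 0.6×0.70)×0.70 = 5.278 m²
P = b + 2y√(1+z²) = 7.12 + 2×0.70×√(1+0.6²) = 8.753 m
R = A/P = 5.278/8.753 = 0.6030 m
S = (Q·n / (1·A·R^(2/3)))² = (30.2×0.012 / (1×5.278×0.7138))² = 0.009254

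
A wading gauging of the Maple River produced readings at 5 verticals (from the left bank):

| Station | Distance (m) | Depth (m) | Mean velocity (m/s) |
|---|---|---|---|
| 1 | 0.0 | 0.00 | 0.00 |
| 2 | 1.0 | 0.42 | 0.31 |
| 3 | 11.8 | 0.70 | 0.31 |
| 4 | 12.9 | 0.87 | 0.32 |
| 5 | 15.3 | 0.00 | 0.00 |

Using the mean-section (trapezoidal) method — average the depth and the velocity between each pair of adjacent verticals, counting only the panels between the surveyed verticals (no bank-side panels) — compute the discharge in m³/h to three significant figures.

Panel 1-2: Δb = 1 m, d̄ = (0.00+0.42)/2 = 0.21, v̄ = (0.00+0.31)/2 = 0.155 → q = 1×0.21×0.155 = 0.03255 m³/s
Panel 2-3: Δb = 10.8 m, d̄ = (0.42+0.70)/2 = 0.56, v̄ = (0.31+0.31)/2 = 0.31 → q = 10.8×0.56×0.31 = 1.875 m³/s
Panel 3-4: Δb = 1.1 m, d̄ = (0.70+0.87)/2 = 0.785, v̄ = (0.31+0.32)/2 = 0.315 → q = 1.1×0.785×0.315 = 0.2720 m³/s
Panel 4-5: Δb = 2.4 m, d̄ = (0.87+0.00)/2 = 0.435, v̄ = (0.32+0.00)/2 = 0.16 → q = 2.4×0.435×0.16 = 0.1670 m³/s
Q = Σ q = 2.346 m³/s
= 2.346 × 3600 = 8447 m³/h

8450 m³/h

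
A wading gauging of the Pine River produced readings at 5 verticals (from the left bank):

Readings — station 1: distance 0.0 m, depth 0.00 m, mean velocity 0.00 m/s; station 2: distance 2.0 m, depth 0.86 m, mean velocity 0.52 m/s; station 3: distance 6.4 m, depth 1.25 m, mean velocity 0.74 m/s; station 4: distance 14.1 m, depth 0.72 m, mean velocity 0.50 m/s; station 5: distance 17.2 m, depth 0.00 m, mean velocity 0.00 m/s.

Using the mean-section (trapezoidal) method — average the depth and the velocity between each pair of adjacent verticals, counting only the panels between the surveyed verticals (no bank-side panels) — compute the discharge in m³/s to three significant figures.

8.13 m³/s

Panel 1-2: Δb = 2 m, d̄ = (0.00+0.86)/2 = 0.43, v̄ = (0.00+0.52)/2 = 0.26 → q = 2×0.43×0.26 = 0.2236 m³/s
Panel 2-3: Δb = 4.4 m, d̄ = (0.86+1.25)/2 = 1.055, v̄ = (0.52+0.74)/2 = 0.63 → q = 4.4×1.055×0.63 = 2.924 m³/s
Panel 3-4: Δb = 7.7 m, d̄ = (1.25+0.72)/2 = 0.985, v̄ = (0.74+0.50)/2 = 0.62 → q = 7.7×0.985×0.62 = 4.702 m³/s
Panel 4-5: Δb = 3.1 m, d̄ = (0.72+0.00)/2 = 0.36, v̄ = (0.50+0.00)/2 = 0.25 → q = 3.1×0.36×0.25 = 0.2790 m³/s
Q = Σ q = 8.129 m³/s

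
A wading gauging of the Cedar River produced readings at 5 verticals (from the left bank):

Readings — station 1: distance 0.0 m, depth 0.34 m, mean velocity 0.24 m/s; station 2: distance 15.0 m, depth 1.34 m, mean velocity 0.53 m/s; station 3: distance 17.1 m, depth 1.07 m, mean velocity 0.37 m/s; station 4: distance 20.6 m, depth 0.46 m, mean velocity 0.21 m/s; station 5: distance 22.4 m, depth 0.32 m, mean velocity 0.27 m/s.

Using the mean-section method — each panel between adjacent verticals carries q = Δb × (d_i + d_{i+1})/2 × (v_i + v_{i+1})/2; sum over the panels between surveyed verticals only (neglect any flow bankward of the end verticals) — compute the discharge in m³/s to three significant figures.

Panel 1-2: Δb = 15 m, d̄ = (0.34+1.34)/2 = 0.84, v̄ = (0.24+0.53)/2 = 0.385 → q = 15×0.84×0.385 = 4.851 m³/s
Panel 2-3: Δb = 2.1 m, d̄ = (1.34+1.07)/2 = 1.205, v̄ = (0.53+0.37)/2 = 0.45 → q = 2.1×1.205×0.45 = 1.139 m³/s
Panel 3-4: Δb = 3.5 m, d̄ = (1.07+0.46)/2 = 0.765, v̄ = (0.37+0.21)/2 = 0.29 → q = 3.5×0.765×0.29 = 0.7765 m³/s
Panel 4-5: Δb = 1.8 m, d̄ = (0.46+0.32)/2 = 0.39, v̄ = (0.21+0.27)/2 = 0.24 → q = 1.8×0.39×0.24 = 0.1685 m³/s
Q = Σ q = 6.935 m³/s

6.93 m³/s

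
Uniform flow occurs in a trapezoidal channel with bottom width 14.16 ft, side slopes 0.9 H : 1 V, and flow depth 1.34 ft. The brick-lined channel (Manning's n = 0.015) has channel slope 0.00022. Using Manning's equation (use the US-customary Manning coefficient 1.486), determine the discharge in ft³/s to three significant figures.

A = (b + z·y)·y = (14.16 + 0.9×1.34)×1.34 = 20.59 ft²
P = b + 2y√(1+z²) = 14.16 + 2×1.34×√(1+0.9²) = 17.77 ft
R = A/P = 20.59/17.77 = 1.159 ft
Q = (1.486/n)·A·R^(2/3)·S^(1/2) = (1.486/0.015) × 20.59 × 1.159^(2/3) × 0.00022^(1/2) = 33.38 ft³/s

33.4 ft³/s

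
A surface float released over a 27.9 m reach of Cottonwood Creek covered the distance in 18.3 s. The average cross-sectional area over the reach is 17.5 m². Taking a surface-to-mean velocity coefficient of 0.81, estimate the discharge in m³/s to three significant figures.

21.6 m³/s

v_surface = L / t̄ = 27.9 / 18.3 = 1.525 m/s
v_mean = 0.81 × 1.525 = 1.235 m/s
Q = A × v_mean = 17.5 × 1.235 = 21.61 m³/s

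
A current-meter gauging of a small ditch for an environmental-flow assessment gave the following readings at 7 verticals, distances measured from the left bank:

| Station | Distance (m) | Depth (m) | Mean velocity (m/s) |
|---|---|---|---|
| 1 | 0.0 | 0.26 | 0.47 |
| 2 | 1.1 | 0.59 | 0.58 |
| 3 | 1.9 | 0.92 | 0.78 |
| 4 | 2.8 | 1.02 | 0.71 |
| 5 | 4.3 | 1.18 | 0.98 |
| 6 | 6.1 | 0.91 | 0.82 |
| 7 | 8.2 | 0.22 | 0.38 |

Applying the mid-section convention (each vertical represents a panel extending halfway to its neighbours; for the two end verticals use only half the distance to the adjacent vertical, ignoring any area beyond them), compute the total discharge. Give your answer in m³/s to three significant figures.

w_1 = (1.1 − 0.0)/2 = 0.55 m; q_1 = 0.47 × 0.26 × 0.55 = 0.06721 m³/s
w_2 = (1.9 − 0.0)/2 = 0.95 m; q_2 = 0.58 × 0.59 × 0.95 = 0.3251 m³/s
w_3 = (2.8 − 1.1)/2 = 0.85 m; q_3 = 0.78 × 0.92 × 0.85 = 0.6100 m³/s
w_4 = (4.3 − 1.9)/2 = 1.2 m; q_4 = 0.71 × 1.02 × 1.2 = 0.8690 m³/s
w_5 = (6.1 − 2.8)/2 = 1.65 m; q_5 = 0.98 × 1.18 × 1.65 = 1.908 m³/s
w_6 = (8.2 − 4.3)/2 = 1.95 m; q_6 = 0.82 × 0.91 × 1.95 = 1.455 m³/s
w_7 = (8.2 − 6.1)/2 = 1.05 m; q_7 = 0.38 × 0.22 × 1.05 = 0.08778 m³/s
Q = Σ qᵢ = 5.322 m³/s

5.32 m³/s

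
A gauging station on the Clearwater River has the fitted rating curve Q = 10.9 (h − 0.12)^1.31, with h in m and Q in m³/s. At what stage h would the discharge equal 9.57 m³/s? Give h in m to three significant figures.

1.03 m

h − h₀ = (Q/C)^(1/b) = (9.57/10.9)^(1/1.31) = 0.9054 m
h = 0.12 + 0.9054 = 1.025 m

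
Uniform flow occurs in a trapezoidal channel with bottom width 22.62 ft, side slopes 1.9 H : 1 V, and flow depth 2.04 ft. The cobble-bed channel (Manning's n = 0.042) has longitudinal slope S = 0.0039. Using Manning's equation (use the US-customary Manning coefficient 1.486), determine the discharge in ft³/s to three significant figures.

172 ft³/s

A = (b + z·y)·y = (22.62 + 1.9×2.04)×2.04 = 54.05 ft²
P = b + 2y√(1+z²) = 22.62 + 2×2.04×√(1+1.9²) = 31.38 ft
R = A/P = 54.05/31.38 = 1.722 ft
Q = (1.486/n)·A·R^(2/3)·S^(1/2) = (1.486/0.042) × 54.05 × 1.722^(2/3) × 0.0039^(1/2) = 171.6 ft³/s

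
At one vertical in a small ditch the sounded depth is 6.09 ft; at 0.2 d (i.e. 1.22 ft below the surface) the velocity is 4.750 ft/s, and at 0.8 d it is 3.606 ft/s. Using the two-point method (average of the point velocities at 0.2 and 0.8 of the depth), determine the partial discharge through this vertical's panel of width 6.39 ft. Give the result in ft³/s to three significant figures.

v̄ = (4.750 + 3.606) / 2 = 4.178 ft/s
q = v̄ × d × w = 4.178 × 6.09 × 6.39 = 162.6 ft³/s

163 ft³/s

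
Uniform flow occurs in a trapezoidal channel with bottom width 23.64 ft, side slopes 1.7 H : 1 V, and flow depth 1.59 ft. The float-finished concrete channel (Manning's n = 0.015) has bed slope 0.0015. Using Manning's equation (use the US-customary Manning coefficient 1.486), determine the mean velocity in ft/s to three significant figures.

4.80 ft/s

A = (b + z·y)·y = (23.64 + 1.7×1.59)×1.59 = 41.89 ft²
P = b + 2y√(1+z²) = 23.64 + 2×1.59×√(1+1.7²) = 29.91 ft
R = A/P = 41.89/29.91 = 1.400 ft
Q = (1.486/n)·A·R^(2/3)·S^(1/2) = (1.486/0.015) × 41.89 × 1.400^(2/3) × 0.0015^(1/2) = 201.1 ft³/s
V = Q/A = 201.1/41.89 = 4.802 ft/s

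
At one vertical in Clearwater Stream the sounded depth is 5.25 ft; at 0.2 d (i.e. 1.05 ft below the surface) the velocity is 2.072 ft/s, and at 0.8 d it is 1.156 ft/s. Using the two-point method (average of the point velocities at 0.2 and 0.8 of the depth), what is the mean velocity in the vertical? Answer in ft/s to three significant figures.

v̄ = (2.072 + 1.156) / 2 = 1.614 ft/s

1.61 ft/s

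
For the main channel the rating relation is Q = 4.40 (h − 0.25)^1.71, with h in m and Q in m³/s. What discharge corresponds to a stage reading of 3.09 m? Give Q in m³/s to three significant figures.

Q = 4.40 × (3.09 − 0.25)^1.71 = 4.40 × 2.84^1.71 = 26.22 m³/s

26.2 m³/s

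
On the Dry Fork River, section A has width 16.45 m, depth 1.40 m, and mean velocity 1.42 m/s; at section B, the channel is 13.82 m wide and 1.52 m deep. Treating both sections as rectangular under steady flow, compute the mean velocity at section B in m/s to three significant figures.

Q = A₁V₁ = (16.45×1.40) × 1.42 = 32.70 m³/s
A₂ = 13.82 × 1.52 = 21.01 m²
V₂ = Q/A₂ = 32.70/21.01 = 1.557 m/s

1.56 m/s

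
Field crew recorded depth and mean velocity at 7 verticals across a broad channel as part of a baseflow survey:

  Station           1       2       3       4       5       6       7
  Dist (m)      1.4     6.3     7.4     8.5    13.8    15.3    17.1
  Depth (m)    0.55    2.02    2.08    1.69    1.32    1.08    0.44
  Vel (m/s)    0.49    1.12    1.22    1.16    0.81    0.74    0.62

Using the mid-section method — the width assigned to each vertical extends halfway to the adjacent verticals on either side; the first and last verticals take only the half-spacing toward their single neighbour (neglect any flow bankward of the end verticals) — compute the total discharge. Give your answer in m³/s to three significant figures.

w_1 = (6.3 − 1.4)/2 = 2.45 m; q_1 = 0.49 × 0.55 × 2.45 = 0.6603 m³/s
w_2 = (7.4 − 1.4)/2 = 3 m; q_2 = 1.12 × 2.02 × 3 = 6.787 m³/s
w_3 = (8.5 − 6.3)/2 = 1.1 m; q_3 = 1.22 × 2.08 × 1.1 = 2.791 m³/s
w_4 = (13.8 − 7.4)/2 = 3.2 m; q_4 = 1.16 × 1.69 × 3.2 = 6.273 m³/s
w_5 = (15.3 − 8.5)/2 = 3.4 m; q_5 = 0.81 × 1.32 × 3.4 = 3.635 m³/s
w_6 = (17.1 − 13.8)/2 = 1.65 m; q_6 = 0.74 × 1.08 × 1.65 = 1.319 m³/s
w_7 = (17.1 − 15.3)/2 = 0.9 m; q_7 = 0.62 × 0.44 × 0.9 = 0.2455 m³/s
Q = Σ qᵢ = 21.71 m³/s

21.7 m³/s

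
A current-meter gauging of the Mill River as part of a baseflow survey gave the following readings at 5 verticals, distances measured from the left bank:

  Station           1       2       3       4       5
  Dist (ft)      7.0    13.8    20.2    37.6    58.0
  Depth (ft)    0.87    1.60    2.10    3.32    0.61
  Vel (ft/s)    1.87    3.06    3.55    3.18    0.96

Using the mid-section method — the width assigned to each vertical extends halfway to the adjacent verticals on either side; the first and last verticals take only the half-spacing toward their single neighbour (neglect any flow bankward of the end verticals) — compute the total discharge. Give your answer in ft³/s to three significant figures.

332 ft³/s

w_1 = (13.8 − 7.0)/2 = 3.4 ft; q_1 = 1.87 × 0.87 × 3.4 = 5.531 ft³/s
w_2 = (20.2 − 7.0)/2 = 6.6 ft; q_2 = 3.06 × 1.60 × 6.6 = 32.31 ft³/s
w_3 = (37.6 − 13.8)/2 = 11.9 ft; q_3 = 3.55 × 2.10 × 11.9 = 88.71 ft³/s
w_4 = (58.0 − 20.2)/2 = 18.9 ft; q_4 = 3.18 × 3.32 × 18.9 = 199.5 ft³/s
w_5 = (58.0 − 37.6)/2 = 10.2 ft; q_5 = 0.96 × 0.61 × 10.2 = 5.973 ft³/s
Q = Σ qᵢ = 332.1 ft³/s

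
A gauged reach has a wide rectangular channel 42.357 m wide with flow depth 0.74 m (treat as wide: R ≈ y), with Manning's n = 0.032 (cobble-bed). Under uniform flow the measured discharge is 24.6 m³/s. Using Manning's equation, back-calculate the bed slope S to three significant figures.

A = b·y = 42.357 × 0.74 = 31.34 m²
Wide channel: R ≈ y = 0.74 m
S = (Q·n / (1·A·R^(2/3)))² = (24.6×0.032 / (1×31.34×0.8181))² = 0.0009424

0.000942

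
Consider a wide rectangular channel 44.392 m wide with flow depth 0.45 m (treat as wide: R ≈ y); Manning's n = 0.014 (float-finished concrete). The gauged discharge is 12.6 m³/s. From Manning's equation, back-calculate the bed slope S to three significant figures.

A = b·y = 44.392 × 0.45 = 19.98 m²
Wide channel: R ≈ y = 0.45 m
S = (Q·n / (1·A·R^(2/3)))² = (12.6×0.014 / (1×19.98×0.5872))² = 0.0002261

0.000226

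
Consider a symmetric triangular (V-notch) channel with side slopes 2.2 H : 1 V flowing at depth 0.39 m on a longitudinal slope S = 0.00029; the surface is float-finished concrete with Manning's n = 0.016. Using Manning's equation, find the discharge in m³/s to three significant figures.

0.112 m³/s

A = z·y² = 2.2×0.39² = 0.3346 m²
P = 2y√(1+z²) = 2×0.39×√(1+2.2²) = 1.885 m
R = A/P = 0.3346/1.885 = 0.1775 m
Q = (1/n)·A·R^(2/3)·S^(1/2) = (1/0.016) × 0.3346 × 0.1775^(2/3) × 0.00029^(1/2) = 0.1125 m³/s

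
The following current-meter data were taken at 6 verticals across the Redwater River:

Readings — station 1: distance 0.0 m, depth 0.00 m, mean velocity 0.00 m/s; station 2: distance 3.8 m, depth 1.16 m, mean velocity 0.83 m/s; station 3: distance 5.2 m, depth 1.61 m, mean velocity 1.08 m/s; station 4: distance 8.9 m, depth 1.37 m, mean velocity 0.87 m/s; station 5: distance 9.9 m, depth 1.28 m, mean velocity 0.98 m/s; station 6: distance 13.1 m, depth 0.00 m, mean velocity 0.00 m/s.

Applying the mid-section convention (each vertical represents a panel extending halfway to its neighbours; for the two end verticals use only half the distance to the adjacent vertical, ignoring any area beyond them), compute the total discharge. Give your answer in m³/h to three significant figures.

w_2 = (5.2 − 0.0)/2 = 2.6 m; q_2 = 0.83 × 1.16 × 2.6 = 2.503 m³/s
w_3 = (8.9 − 3.8)/2 = 2.55 m; q_3 = 1.08 × 1.61 × 2.55 = 4.434 m³/s
w_4 = (9.9 − 5.2)/2 = 2.35 m; q_4 = 0.87 × 1.37 × 2.35 = 2.801 m³/s
w_5 = (13.1 − 8.9)/2 = 2.1 m; q_5 = 0.98 × 1.28 × 2.1 = 2.634 m³/s
Stations 1, 6 contribute zero (depth or velocity is 0).
Q = Σ qᵢ = 12.37 m³/s
= 12.37 × 3600 = 44540 m³/h

44500 m³/h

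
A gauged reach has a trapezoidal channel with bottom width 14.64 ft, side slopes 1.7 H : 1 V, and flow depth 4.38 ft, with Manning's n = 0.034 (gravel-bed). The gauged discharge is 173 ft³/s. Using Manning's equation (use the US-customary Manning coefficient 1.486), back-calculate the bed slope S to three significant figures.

A = (b + z·y)·y = (14.64 + 1.7×4.38)×4.38 = 96.74 ft²
P = b + 2y√(1+z²) = 14.64 + 2×4.38×√(1+1.7²) = 31.92 ft
R = A/P = 96.74/31.92 = 3.031 ft
S = (Q·n / (1.486·A·R^(2/3)))² = (173×0.034 / (1.486×96.74×2.094))² = 0.0003817

0.000382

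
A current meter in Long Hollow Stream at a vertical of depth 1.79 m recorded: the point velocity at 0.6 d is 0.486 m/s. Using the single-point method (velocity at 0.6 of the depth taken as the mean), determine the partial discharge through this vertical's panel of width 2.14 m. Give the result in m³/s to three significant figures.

v̄ = v₀.₆ = 0.486 m/s
q = v̄ × d × w = 0.4860 × 1.79 × 2.14 = 1.862 m³/s

1.86 m³/s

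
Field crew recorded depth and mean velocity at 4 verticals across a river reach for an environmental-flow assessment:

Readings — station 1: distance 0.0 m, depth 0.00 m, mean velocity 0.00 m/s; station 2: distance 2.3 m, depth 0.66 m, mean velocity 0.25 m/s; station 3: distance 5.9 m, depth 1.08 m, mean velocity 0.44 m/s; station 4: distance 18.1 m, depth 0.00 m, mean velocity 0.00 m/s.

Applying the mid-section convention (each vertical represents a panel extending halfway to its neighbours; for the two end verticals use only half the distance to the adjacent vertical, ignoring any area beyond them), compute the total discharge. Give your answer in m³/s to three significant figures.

4.24 m³/s

w_2 = (5.9 − 0.0)/2 = 2.95 m; q_2 = 0.25 × 0.66 × 2.95 = 0.4868 m³/s
w_3 = (18.1 − 2.3)/2 = 7.9 m; q_3 = 0.44 × 1.08 × 7.9 = 3.754 m³/s
Stations 1, 4 contribute zero (depth or velocity is 0).
Q = Σ qᵢ = 4.241 m³/s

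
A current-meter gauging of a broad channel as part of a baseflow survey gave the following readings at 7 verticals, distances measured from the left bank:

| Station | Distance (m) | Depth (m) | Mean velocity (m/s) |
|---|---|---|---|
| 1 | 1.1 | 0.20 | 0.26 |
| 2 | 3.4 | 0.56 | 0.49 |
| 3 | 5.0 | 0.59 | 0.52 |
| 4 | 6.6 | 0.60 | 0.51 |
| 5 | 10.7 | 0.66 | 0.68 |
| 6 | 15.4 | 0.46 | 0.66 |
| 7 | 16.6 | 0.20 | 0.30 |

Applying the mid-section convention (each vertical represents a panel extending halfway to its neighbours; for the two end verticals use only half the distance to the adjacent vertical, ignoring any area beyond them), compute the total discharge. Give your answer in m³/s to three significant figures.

w_1 = (3.4 − 1.1)/2 = 1.15 m; q_1 = 0.26 × 0.20 × 1.15 = 0.05980 m³/s
w_2 = (5.0 − 1.1)/2 = 1.95 m; q_2 = 0.49 × 0.56 × 1.95 = 0.5351 m³/s
w_3 = (6.6 − 3.4)/2 = 1.6 m; q_3 = 0.52 × 0.59 × 1.6 = 0.4909 m³/s
w_4 = (10.7 − 5.0)/2 = 2.85 m; q_4 = 0.51 × 0.60 × 2.85 = 0.8721 m³/s
w_5 = (15.4 − 6.6)/2 = 4.4 m; q_5 = 0.68 × 0.66 × 4.4 = 1.975 m³/s
w_6 = (16.6 − 10.7)/2 = 2.95 m; q_6 = 0.66 × 0.46 × 2.95 = 0.8956 m³/s
w_7 = (16.6 − 15.4)/2 = 0.6 m; q_7 = 0.30 × 0.20 × 0.6 = 0.03600 m³/s
Q = Σ qᵢ = 4.864 m³/s

4.86 m³/s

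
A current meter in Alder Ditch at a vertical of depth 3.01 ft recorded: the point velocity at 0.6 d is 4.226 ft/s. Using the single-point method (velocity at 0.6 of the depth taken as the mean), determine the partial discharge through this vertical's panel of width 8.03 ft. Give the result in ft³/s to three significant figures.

v̄ = v₀.₆ = 4.226 ft/s
q = v̄ × d × w = 4.226 × 3.01 × 8.03 = 102.1 ft³/s

102 ft³/s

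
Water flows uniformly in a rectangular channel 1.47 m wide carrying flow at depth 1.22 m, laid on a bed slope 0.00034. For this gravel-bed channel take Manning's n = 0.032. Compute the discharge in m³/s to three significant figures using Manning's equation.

A = b·y = 1.47 × 1.22 = 1.793 m²
P = b + 2y = 1.47 + 2×1.22 = 3.910 m
R = A/P = 1.793/3.910 = 0.4587 m
Q = (1/n)·A·R^(2/3)·S^(1/2) = (1/0.032) × 1.793 × 0.4587^(2/3) × 0.00034^(1/2) = 0.6146 m³/s

0.615 m³/s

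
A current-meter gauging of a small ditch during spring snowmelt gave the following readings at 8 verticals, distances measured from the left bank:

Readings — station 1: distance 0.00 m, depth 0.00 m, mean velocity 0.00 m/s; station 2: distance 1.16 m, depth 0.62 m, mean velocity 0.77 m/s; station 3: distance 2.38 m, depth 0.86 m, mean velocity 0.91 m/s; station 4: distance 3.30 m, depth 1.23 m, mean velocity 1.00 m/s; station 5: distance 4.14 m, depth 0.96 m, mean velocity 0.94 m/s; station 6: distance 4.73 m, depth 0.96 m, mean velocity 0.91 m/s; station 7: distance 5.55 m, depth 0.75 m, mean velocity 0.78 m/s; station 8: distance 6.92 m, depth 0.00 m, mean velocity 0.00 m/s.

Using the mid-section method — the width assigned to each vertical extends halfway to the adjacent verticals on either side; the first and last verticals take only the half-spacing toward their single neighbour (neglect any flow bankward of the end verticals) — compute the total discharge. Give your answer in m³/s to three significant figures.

4.39 m³/s

w_2 = (2.38 − 0.00)/2 = 1.19 m; q_2 = 0.77 × 0.62 × 1.19 = 0.5681 m³/s
w_3 = (3.30 − 1.16)/2 = 1.07 m; q_3 = 0.91 × 0.86 × 1.07 = 0.8374 m³/s
w_4 = (4.14 − 2.38)/2 = 0.88 m; q_4 = 1.00 × 1.23 × 0.88 = 1.082 m³/s
w_5 = (4.73 − 3.30)/2 = 0.715 m; q_5 = 0.94 × 0.96 × 0.715 = 0.6452 m³/s
w_6 = (5.55 − 4.14)/2 = 0.705 m; q_6 = 0.91 × 0.96 × 0.705 = 0.6159 m³/s
w_7 = (6.92 − 4.73)/2 = 1.095 m; q_7 = 0.78 × 0.75 × 1.095 = 0.6406 m³/s
Stations 1, 8 contribute zero (depth or velocity is 0).
Q = Σ qᵢ = 4.390 m³/s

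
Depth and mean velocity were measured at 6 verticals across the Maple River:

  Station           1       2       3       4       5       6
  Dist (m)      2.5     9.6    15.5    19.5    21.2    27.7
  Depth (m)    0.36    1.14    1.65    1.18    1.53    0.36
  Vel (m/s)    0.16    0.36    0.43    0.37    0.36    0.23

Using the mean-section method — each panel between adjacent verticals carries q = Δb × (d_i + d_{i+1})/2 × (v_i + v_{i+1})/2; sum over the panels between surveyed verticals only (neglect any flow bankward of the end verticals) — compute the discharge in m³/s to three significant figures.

9.55 m³/s

Panel 1-2: Δb = 7.1 m, d̄ = (0.36+1.14)/2 = 0.75, v̄ = (0.16+0.36)/2 = 0.26 → q = 7.1×0.75×0.26 = 1.385 m³/s
Panel 2-3: Δb = 5.9 m, d̄ = (1.14+1.65)/2 = 1.395, v̄ = (0.36+0.43)/2 = 0.395 → q = 5.9×1.395×0.395 = 3.251 m³/s
Panel 3-4: Δb = 4 m, d̄ = (1.65+1.18)/2 = 1.415, v̄ = (0.43+0.37)/2 = 0.4 → q = 4×1.415×0.4 = 2.264 m³/s
Panel 4-5: Δb = 1.7 m, d̄ = (1.18+1.53)/2 = 1.355, v̄ = (0.37+0.36)/2 = 0.365 → q = 1.7×1.355×0.365 = 0.8408 m³/s
Panel 5-6: Δb = 6.5 m, d̄ = (1.53+0.36)/2 = 0.945, v̄ = (0.36+0.23)/2 = 0.295 → q = 6.5×0.945×0.295 = 1.812 m³/s
Q = Σ q = 9.552 m³/s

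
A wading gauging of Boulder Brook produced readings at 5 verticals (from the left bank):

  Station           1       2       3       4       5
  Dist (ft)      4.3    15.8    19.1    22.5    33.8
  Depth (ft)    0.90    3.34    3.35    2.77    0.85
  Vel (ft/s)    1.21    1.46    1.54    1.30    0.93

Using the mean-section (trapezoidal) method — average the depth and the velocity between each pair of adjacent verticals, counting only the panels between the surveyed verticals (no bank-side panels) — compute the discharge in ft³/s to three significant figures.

Panel 1-2: Δb = 11.5 ft, d̄ = (0.90+3.34)/2 = 2.12, v̄ = (1.21+1.46)/2 = 1.335 → q = 11.5×2.12×1.335 = 32.55 ft³/s
Panel 2-3: Δb = 3.3 ft, d̄ = (3.34+3.35)/2 = 3.345, v̄ = (1.46+1.54)/2 = 1.5 → q = 3.3×3.345×1.5 = 16.56 ft³/s
Panel 3-4: Δb = 3.4 ft, d̄ = (3.35+2.77)/2 = 3.06, v̄ = (1.54+1.30)/2 = 1.42 → q = 3.4×3.06×1.42 = 14.77 ft³/s
Panel 4-5: Δb = 11.3 ft, d̄ = (2.77+0.85)/2 = 1.81, v̄ = (1.30+0.93)/2 = 1.115 → q = 11.3×1.81×1.115 = 22.81 ft³/s
Q = Σ q = 86.68 ft³/s

86.7 ft³/s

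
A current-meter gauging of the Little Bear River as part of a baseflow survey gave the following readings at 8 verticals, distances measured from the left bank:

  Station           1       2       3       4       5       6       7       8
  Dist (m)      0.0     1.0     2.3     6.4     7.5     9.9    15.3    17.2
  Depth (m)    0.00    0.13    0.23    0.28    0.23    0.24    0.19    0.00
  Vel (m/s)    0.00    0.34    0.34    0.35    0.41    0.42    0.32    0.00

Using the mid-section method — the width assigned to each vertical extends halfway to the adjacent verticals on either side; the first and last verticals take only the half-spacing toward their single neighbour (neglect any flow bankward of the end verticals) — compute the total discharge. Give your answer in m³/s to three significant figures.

1.30 m³/s

w_2 = (2.3 − 0.0)/2 = 1.15 m; q_2 = 0.34 × 0.13 × 1.15 = 0.05083 m³/s
w_3 = (6.4 − 1.0)/2 = 2.7 m; q_3 = 0.34 × 0.23 × 2.7 = 0.2111 m³/s
w_4 = (7.5 − 2.3)/2 = 2.6 m; q_4 = 0.35 × 0.28 × 2.6 = 0.2548 m³/s
w_5 = (9.9 − 6.4)/2 = 1.75 m; q_5 = 0.41 × 0.23 × 1.75 = 0.1650 m³/s
w_6 = (15.3 − 7.5)/2 = 3.9 m; q_6 = 0.42 × 0.24 × 3.9 = 0.3931 m³/s
w_7 = (17.2 − 9.9)/2 = 3.65 m; q_7 = 0.32 × 0.19 × 3.65 = 0.2219 m³/s
Stations 1, 8 contribute zero (depth or velocity is 0).
Q = Σ qᵢ = 1.297 m³/s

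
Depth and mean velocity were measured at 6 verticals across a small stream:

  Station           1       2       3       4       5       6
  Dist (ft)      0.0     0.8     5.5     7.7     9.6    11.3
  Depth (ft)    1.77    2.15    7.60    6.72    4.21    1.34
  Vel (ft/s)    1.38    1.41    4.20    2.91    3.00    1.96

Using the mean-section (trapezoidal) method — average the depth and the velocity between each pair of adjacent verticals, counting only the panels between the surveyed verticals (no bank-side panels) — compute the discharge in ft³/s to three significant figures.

165 ft³/s

Panel 1-2: Δb = 0.8 ft, d̄ = (1.77+2.15)/2 = 1.96, v̄ = (1.38+1.41)/2 = 1.395 → q = 0.8×1.96×1.395 = 2.187 ft³/s
Panel 2-3: Δb = 4.7 ft, d̄ = (2.15+7.60)/2 = 4.875, v̄ = (1.41+4.20)/2 = 2.805 → q = 4.7×4.875×2.805 = 64.27 ft³/s
Panel 3-4: Δb = 2.2 ft, d̄ = (7.60+6.72)/2 = 7.16, v̄ = (4.20+2.91)/2 = 3.555 → q = 2.2×7.16×3.555 = 56.00 ft³/s
Panel 4-5: Δb = 1.9 ft, d̄ = (6.72+4.21)/2 = 5.465, v̄ = (2.91+3.00)/2 = 2.955 → q = 1.9×5.465×2.955 = 30.68 ft³/s
Panel 5-6: Δb = 1.7 ft, d̄ = (4.21+1.34)/2 = 2.775, v̄ = (3.00+1.96)/2 = 2.48 → q = 1.7×2.775×2.48 = 11.70 ft³/s
Q = Σ q = 164.8 ft³/s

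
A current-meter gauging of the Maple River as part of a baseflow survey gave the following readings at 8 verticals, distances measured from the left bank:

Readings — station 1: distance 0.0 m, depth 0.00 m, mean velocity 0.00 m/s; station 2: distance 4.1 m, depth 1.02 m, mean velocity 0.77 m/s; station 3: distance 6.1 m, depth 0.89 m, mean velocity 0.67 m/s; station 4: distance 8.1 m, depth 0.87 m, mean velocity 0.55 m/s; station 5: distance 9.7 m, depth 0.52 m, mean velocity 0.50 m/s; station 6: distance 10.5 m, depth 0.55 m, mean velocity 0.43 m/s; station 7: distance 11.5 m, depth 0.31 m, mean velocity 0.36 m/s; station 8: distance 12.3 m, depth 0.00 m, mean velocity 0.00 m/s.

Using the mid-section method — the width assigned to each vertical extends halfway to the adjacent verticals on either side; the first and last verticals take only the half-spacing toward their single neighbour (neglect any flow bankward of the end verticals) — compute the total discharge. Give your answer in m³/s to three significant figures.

w_2 = (6.1 − 0.0)/2 = 3.05 m; q_2 = 0.77 × 1.02 × 3.05 = 2.395 m³/s
w_3 = (8.1 − 4.1)/2 = 2 m; q_3 = 0.67 × 0.89 × 2 = 1.193 m³/s
w_4 = (9.7 − 6.1)/2 = 1.8 m; q_4 = 0.55 × 0.87 × 1.8 = 0.8613 m³/s
w_5 = (10.5 − 8.1)/2 = 1.2 m; q_5 = 0.50 × 0.52 × 1.2 = 0.3120 m³/s
w_6 = (11.5 − 9.7)/2 = 0.9 m; q_6 = 0.43 × 0.55 × 0.9 = 0.2129 m³/s
w_7 = (12.3 − 10.5)/2 = 0.9 m; q_7 = 0.36 × 0.31 × 0.9 = 0.1004 m³/s
Stations 1, 8 contribute zero (depth or velocity is 0).
Q = Σ qᵢ = 5.075 m³/s

5.07 m³/s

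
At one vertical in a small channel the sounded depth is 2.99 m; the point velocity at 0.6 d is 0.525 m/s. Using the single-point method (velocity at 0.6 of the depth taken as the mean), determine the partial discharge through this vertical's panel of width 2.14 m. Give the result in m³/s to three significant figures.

3.36 m³/s

v̄ = v₀.₆ = 0.525 m/s
q = v̄ × d × w = 0.5250 × 2.99 × 2.14 = 3.359 m³/s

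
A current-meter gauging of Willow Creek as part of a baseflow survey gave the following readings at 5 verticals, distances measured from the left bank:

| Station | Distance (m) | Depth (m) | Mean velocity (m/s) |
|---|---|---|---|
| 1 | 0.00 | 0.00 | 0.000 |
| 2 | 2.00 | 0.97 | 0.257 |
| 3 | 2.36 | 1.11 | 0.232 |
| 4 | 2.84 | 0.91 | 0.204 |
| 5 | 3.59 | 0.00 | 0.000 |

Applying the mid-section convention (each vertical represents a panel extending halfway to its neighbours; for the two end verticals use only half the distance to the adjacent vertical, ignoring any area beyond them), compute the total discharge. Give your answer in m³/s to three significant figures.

w_2 = (2.36 − 0.00)/2 = 1.18 m; q_2 = 0.257 × 0.97 × 1.18 = 0.2942 m³/s
w_3 = (2.84 − 2.00)/2 = 0.42 m; q_3 = 0.232 × 1.11 × 0.42 = 0.1082 m³/s
w_4 = (3.59 − 2.36)/2 = 0.615 m; q_4 = 0.204 × 0.91 × 0.615 = 0.1142 m³/s
Stations 1, 5 contribute zero (depth or velocity is 0).
Q = Σ qᵢ = 0.5165 m³/s

0.516 m³/s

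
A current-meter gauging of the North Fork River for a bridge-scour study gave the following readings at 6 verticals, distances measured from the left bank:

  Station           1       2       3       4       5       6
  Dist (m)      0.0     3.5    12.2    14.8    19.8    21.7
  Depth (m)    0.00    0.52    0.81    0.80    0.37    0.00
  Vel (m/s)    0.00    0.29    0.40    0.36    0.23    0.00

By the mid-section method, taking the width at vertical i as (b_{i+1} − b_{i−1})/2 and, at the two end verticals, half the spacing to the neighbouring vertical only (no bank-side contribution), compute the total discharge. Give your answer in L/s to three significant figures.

w_2 = (12.2 − 0.0)/2 = 6.1 m; q_2 = 0.29 × 0.52 × 6.1 = 0.9199 m³/s
w_3 = (14.8 − 3.5)/2 = 5.65 m; q_3 = 0.40 × 0.81 × 5.65 = 1.831 m³/s
w_4 = (19.8 − 12.2)/2 = 3.8 m; q_4 = 0.36 × 0.80 × 3.8 = 1.094 m³/s
w_5 = (21.7 − 14.8)/2 = 3.45 m; q_5 = 0.23 × 0.37 × 3.45 = 0.2936 m³/s
Stations 1, 6 contribute zero (depth or velocity is 0).
Q = Σ qᵢ = 4.138 m³/s
= 4.138 × 1000 = 4138 L/s

4140 L/s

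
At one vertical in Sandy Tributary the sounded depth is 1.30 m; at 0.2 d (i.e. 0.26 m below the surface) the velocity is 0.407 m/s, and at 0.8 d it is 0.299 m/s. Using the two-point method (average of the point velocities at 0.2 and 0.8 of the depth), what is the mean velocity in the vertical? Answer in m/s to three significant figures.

v̄ = (0.407 + 0.299) / 2 = 0.3530 m/s

0.353 m/s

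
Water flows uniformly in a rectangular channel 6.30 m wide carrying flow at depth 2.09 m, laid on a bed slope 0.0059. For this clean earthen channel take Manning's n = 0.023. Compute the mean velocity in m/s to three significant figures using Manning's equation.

3.89 m/s

A = b·y = 6.30 × 2.09 = 13.17 m²
P = b + 2y = 6.30 + 2×2.09 = 10.48 m
R = A/P = 13.17/10.48 = 1.256 m
Q = (1/n)·A·R^(2/3)·S^(1/2) = (1/0.023) × 13.17 × 1.256^(2/3) × 0.0059^(1/2) = 51.20 m³/s
V = Q/A = 51.20/13.17 = 3.888 m/s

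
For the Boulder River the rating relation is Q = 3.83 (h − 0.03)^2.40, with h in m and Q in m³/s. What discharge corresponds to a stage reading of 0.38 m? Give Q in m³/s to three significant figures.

0.308 m³/s

Q = 3.83 × (0.38 − 0.03)^2.40 = 3.83 × 0.35^2.40 = 0.3083 m³/s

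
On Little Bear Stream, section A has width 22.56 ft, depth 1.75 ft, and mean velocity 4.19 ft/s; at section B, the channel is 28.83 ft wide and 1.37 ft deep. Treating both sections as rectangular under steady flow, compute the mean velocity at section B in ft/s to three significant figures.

4.19 ft/s

Q = A₁V₁ = (22.56×1.75) × 4.19 = 165.4 ft³/s
A₂ = 28.83 × 1.37 = 39.50 ft²
V₂ = Q/A₂ = 165.4/39.50 = 4.188 ft/s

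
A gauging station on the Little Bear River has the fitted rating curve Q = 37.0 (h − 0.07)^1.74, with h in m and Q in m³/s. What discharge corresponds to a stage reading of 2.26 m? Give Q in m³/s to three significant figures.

Q = 37.0 × (2.26 − 0.07)^1.74 = 37.0 × 2.19^1.74 = 144.7 m³/s

145 m³/s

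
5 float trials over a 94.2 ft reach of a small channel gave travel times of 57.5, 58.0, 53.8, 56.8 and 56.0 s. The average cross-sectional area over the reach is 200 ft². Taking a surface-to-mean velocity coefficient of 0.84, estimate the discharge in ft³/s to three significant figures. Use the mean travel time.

t̄ = (57.5 + 58.0 + 53.8 + 56.8 + 56.0) / 5 = 56.42 s
v_surface = L / t̄ = 94.2 / 56.42 = 1.670 ft/s
v_mean = 0.84 × 1.670 = 1.402 ft/s
Q = A × v_mean = 200 × 1.402 = 280.5 ft³/s

280 ft³/s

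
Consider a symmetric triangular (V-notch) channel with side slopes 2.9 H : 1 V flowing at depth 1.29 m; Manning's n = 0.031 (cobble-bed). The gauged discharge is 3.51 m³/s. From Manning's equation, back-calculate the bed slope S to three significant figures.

0.000983

A = z·y² = 2.9×1.29² = 4.826 m²
P = 2y√(1+z²) = 2×1.29×√(1+2.9²) = 7.914 m
R = A/P = 4.826/7.914 = 0.6098 m
S = (Q·n / (1·A·R^(2/3)))² = (3.51×0.031 / (1×4.826×0.7191))² = 0.0009832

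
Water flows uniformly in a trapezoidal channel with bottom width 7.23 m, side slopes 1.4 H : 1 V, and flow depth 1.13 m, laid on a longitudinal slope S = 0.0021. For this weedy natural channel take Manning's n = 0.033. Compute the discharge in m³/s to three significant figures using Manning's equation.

12.8 m³/s

A = (b + z·y)·y = (7.23 + 1.4×1.13)×1.13 = 9.958 m²
P = b + 2y√(1+z²) = 7.23 + 2×1.13×√(1+1.4²) = 11.12 m
R = A/P = 9.958/11.12 = 0.8956 m
Q = (1/n)·A·R^(2/3)·S^(1/2) = (1/0.033) × 9.958 × 0.8956^(2/3) × 0.0021^(1/2) = 12.85 m³/s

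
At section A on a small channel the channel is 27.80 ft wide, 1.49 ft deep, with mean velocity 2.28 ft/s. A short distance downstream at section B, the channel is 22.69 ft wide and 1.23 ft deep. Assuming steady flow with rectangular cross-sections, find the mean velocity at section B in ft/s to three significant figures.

Q = A₁V₁ = (27.80×1.49) × 2.28 = 94.44 ft³/s
A₂ = 22.69 × 1.23 = 27.91 ft²
V₂ = Q/A₂ = 94.44/27.91 = 3.384 ft/s

3.38 ft/s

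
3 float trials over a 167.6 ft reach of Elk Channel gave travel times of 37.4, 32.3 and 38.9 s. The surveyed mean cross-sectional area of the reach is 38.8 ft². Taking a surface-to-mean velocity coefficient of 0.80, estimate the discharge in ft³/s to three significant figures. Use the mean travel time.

t̄ = (37.4 + 32.3 + 38.9) / 3 = 36.2 s
v_surface = L / t̄ = 167.6 / 36.2 = 4.630 ft/s
v_mean = 0.80 × 4.630 = 3.704 ft/s
Q = A × v_mean = 38.8 × 3.704 = 143.7 ft³/s

144 ft³/s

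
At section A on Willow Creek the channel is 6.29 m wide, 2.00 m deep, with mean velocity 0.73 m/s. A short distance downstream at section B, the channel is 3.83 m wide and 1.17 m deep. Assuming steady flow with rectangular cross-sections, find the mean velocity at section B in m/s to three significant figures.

2.05 m/s

Q = A₁V₁ = (6.29×2.00) × 0.73 = 9.183 m³/s
A₂ = 3.83 × 1.17 = 4.481 m²
V₂ = Q/A₂ = 9.183/4.481 = 2.049 m/s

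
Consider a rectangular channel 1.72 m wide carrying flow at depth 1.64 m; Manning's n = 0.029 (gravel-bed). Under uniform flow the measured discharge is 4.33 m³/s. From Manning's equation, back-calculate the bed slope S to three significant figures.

A = b·y = 1.72 × 1.64 = 2.821 m²
P = b + 2y = 1.72 + 2×1.64 = 5.000 m
R = A/P = 2.821/5.000 = 0.5642 m
S = (Q·n / (1·A·R^(2/3)))² = (4.33×0.029 / (1×2.821×0.6828))² = 0.004251

0.00425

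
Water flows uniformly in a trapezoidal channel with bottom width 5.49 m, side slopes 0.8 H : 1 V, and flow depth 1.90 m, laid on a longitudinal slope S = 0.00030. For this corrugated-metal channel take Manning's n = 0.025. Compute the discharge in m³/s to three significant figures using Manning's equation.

A = (b + z·y)·y = (5.49 + 0.8×1.90)×1.90 = 13.32 m²
P = b + 2y√(1+z²) = 5.49 + 2×1.90×√(1+0.8²) = 10.36 m
R = A/P = 13.32/10.36 = 1.286 m
Q = (1/n)·A·R^(2/3)·S^(1/2) = (1/0.025) × 13.32 × 1.286^(2/3) × 0.00030^(1/2) = 10.91 m³/s

10.9 m³/s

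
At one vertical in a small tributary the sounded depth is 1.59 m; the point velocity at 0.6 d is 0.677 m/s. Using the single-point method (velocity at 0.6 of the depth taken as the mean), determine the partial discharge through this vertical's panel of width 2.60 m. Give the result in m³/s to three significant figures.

v̄ = v₀.₆ = 0.677 m/s
q = v̄ × d × w = 0.6770 × 1.59 × 2.60 = 2.799 m³/s

2.80 m³/s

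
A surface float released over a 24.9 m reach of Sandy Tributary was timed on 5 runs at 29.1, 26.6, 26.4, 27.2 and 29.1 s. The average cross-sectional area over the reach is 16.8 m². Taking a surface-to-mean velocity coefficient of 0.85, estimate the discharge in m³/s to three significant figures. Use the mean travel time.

12.8 m³/s

t̄ = (29.1 + 26.6 + 26.4 + 27.2 + 29.1) / 5 = 27.68 s
v_surface = L / t̄ = 24.9 / 27.68 = 0.8996 m/s
v_mean = 0.85 × 0.8996 = 0.7646 m/s
Q = A × v_mean = 16.8 × 0.7646 = 12.85 m³/s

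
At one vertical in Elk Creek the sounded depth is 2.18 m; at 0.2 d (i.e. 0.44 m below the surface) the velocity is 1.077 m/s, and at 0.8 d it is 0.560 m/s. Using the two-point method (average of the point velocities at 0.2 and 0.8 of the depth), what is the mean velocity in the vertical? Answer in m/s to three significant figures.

v̄ = (1.077 + 0.560) / 2 = 0.8185 m/s

0.819 m/s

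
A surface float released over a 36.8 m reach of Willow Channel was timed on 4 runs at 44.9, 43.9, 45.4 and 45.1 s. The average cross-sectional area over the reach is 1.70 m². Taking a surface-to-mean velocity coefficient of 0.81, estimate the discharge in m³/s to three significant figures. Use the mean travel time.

1.13 m³/s

t̄ = (44.9 + 43.9 + 45.4 + 45.1) / 4 = 44.825 s
v_surface = L / t̄ = 36.8 / 44.825 = 0.8210 m/s
v_mean = 0.81 × 0.8210 = 0.6650 m/s
Q = A × v_mean = 1.70 × 0.6650 = 1.130 m³/s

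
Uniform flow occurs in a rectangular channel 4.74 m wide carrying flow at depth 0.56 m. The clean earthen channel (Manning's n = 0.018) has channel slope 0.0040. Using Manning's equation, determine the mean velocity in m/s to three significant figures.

2.07 m/s

A = b·y = 4.74 × 0.56 = 2.654 m²
P = b + 2y = 4.74 + 2×0.56 = 5.860 m
R = A/P = 2.654/5.860 = 0.4530 m
Q = (1/n)·A·R^(2/3)·S^(1/2) = (1/0.018) × 2.654 × 0.4530^(2/3) × 0.0040^(1/2) = 5.501 m³/s
V = Q/A = 5.501/2.654 = 2.072 m/s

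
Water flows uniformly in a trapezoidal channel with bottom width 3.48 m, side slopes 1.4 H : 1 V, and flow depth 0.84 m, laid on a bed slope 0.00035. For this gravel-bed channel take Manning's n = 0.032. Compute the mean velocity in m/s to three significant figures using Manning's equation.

0.422 m/s

A = (b + z·y)·y = (3.48 + 1.4×0.84)×0.84 = 3.911 m²
P = b + 2y√(1+z²) = 3.48 + 2×0.84×√(1+1.4²) = 6.370 m
R = A/P = 3.911/6.370 = 0.6139 m
Q = (1/n)·A·R^(2/3)·S^(1/2) = (1/0.032) × 3.911 × 0.6139^(2/3) × 0.00035^(1/2) = 1.652 m³/s
V = Q/A = 1.652/3.911 = 0.4223 m/s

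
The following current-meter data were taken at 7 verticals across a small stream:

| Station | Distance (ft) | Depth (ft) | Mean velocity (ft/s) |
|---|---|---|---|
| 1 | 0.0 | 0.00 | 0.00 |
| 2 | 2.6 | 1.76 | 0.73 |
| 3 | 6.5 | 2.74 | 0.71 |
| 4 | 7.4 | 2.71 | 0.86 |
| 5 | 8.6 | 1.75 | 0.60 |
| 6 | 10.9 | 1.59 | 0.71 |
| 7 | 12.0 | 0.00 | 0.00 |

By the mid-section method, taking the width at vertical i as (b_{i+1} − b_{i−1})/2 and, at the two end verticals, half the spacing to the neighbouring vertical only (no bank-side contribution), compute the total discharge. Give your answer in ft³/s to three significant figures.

15.0 ft³/s

w_2 = (6.5 − 0.0)/2 = 3.25 ft; q_2 = 0.73 × 1.76 × 3.25 = 4.176 ft³/s
w_3 = (7.4 − 2.6)/2 = 2.4 ft; q_3 = 0.71 × 2.74 × 2.4 = 4.669 ft³/s
w_4 = (8.6 − 6.5)/2 = 1.05 ft; q_4 = 0.86 × 2.71 × 1.05 = 2.447 ft³/s
w_5 = (10.9 − 7.4)/2 = 1.75 ft; q_5 = 0.60 × 1.75 × 1.75 = 1.838 ft³/s
w_6 = (12.0 − 8.6)/2 = 1.7 ft; q_6 = 0.71 × 1.59 × 1.7 = 1.919 ft³/s
Stations 1, 7 contribute zero (depth or velocity is 0).
Q = Σ qᵢ = 15.05 ft³/s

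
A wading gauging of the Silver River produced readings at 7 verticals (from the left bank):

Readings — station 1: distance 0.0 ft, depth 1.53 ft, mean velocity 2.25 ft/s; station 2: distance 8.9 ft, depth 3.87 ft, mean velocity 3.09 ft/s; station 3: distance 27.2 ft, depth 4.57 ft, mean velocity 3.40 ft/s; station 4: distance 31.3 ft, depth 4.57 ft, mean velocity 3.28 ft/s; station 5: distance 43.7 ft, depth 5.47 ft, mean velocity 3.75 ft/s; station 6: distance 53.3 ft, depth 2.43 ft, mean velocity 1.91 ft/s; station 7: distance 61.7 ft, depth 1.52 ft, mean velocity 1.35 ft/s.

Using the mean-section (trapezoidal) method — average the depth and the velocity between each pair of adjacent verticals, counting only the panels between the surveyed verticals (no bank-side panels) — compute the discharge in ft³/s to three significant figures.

Panel 1-2: Δb = 8.9 ft, d̄ = (1.53+3.87)/2 = 2.7, v̄ = (2.25+3.09)/2 = 2.67 → q = 8.9×2.7×2.67 = 64.16 ft³/s
Panel 2-3: Δb = 18.3 ft, d̄ = (3.87+4.57)/2 = 4.22, v̄ = (3.09+3.40)/2 = 3.245 → q = 18.3×4.22×3.245 = 250.6 ft³/s
Panel 3-4: Δb = 4.1 ft, d̄ = (4.57+4.57)/2 = 4.57, v̄ = (3.40+3.28)/2 = 3.34 → q = 4.1×4.57×3.34 = 62.58 ft³/s
Panel 4-5: Δb = 12.4 ft, d̄ = (4.57+5.47)/2 = 5.02, v̄ = (3.28+3.75)/2 = 3.515 → q = 12.4×5.02×3.515 = 218.8 ft³/s
Panel 5-6: Δb = 9.6 ft, d̄ = (5.47+2.43)/2 = 3.95, v̄ = (3.75+1.91)/2 = 2.83 → q = 9.6×3.95×2.83 = 107.3 ft³/s
Panel 6-7: Δb = 8.4 ft, d̄ = (2.43+1.52)/2 = 1.975, v̄ = (1.91+1.35)/2 = 1.63 → q = 8.4×1.975×1.63 = 27.04 ft³/s
Q = Σ q = 730.5 ft³/s

730 ft³/s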